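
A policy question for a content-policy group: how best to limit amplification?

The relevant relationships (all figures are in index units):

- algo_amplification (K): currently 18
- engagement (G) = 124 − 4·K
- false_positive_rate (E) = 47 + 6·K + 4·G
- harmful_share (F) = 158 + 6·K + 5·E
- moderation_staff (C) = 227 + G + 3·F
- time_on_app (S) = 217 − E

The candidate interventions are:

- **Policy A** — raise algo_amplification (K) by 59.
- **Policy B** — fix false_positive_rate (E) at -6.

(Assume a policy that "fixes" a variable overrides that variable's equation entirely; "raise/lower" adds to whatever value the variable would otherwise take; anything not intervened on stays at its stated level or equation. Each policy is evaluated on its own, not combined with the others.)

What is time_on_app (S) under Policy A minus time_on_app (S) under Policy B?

Policy A (K + 59):
  K = 18 + 59 = 77
  G = 124 − 4·77 = -184
  E = 47 + 6·77 + 4·(-184) = -227
  S = 217 − (-227) = 444
Policy B (E := -6):
  K = 18
  G = 124 − 4·18 = 52
  E = -6
  S = 217 − (-6) = 223
S: 444 − 223 = 221

221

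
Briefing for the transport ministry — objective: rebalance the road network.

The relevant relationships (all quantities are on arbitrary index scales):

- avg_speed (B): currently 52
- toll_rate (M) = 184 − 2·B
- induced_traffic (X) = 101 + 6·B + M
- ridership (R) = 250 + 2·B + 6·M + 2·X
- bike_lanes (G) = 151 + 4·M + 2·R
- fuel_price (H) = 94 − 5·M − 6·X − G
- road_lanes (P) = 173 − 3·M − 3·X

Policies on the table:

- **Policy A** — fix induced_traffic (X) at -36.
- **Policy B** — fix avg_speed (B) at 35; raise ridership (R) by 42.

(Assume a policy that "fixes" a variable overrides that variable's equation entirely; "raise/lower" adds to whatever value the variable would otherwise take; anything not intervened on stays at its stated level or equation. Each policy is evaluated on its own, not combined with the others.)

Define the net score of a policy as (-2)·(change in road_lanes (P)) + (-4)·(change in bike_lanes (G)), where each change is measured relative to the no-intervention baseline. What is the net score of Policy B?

Baseline:
  B = 52
  M = 184 − 2·52 = 80
  X = 101 + 6·52 + 80 = 493
  R = 250 + 2·52 + 6·80 + 2·493 = 1820
  G = 151 + 4·80 + 2·1820 = 4111
  P = 173 − 3·80 − 3·493 = -1546
Policy B (B := 35, R + 42):
  B = 35
  M = 184 − 2·35 = 114
  X = 101 + 6·35 + 114 = 425
  R = 250 + 2·35 + 6·114 + 2·425 (+42 from intervention) = 1896
  G = 151 + 4·114 + 2·1896 = 4399
  P = 173 − 3·114 − 3·425 = -1444
ΔP = -1444 − (-1546) = 102; ΔG = 4399 − 4111 = 288
Score = (-2)·102 + (-4)·288 = -1356

-1356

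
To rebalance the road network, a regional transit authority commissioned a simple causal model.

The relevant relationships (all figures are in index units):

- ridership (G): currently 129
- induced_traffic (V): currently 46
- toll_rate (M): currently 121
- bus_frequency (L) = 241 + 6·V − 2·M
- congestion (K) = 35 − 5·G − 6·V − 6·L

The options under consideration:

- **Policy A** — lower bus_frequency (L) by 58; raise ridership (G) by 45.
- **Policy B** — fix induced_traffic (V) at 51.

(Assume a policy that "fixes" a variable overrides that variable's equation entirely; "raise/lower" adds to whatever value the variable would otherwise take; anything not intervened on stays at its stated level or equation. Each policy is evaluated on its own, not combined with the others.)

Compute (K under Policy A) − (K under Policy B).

Policy A (L − 58, G + 45):
  G = 129 + 45 = 174
  V = 46
  M = 121
  L = 241 + 6·46 − 2·121 (−58 from intervention) = 217
  K = 35 − 5·174 − 6·46 − 6·217 = -2413
Policy B (V := 51):
  G = 129
  V = 51
  M = 121
  L = 241 + 6·51 − 2·121 = 305
  K = 35 − 5·129 − 6·51 − 6·305 = -2746
K: -2413 − (-2746) = 333

333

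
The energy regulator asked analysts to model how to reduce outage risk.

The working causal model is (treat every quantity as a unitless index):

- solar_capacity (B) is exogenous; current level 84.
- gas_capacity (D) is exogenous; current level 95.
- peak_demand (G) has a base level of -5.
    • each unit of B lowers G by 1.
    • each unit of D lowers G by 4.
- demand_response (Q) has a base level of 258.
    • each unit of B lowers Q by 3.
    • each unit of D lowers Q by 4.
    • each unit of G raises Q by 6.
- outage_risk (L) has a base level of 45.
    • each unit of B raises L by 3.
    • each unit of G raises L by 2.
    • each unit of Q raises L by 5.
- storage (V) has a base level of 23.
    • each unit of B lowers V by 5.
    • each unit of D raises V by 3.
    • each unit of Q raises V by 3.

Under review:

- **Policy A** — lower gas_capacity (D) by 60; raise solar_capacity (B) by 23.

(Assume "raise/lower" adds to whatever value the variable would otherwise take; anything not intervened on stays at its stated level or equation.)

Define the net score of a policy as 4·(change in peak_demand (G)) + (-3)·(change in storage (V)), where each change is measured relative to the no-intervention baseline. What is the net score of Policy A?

Baseline:
  B = 84
  D = 95
  G = -5 − 84 − 4·95 = -469
  Q = 258 − 3·84 − 4·95 + 6·(-469) = -3188
  V = 23 − 5·84 + 3·95 + 3·(-3188) = -9676
Policy A (D − 60, B + 23):
  B = 84 + 23 = 107
  D = 95 − 60 = 35
  G = -5 − 107 − 4·35 = -252
  Q = 258 − 3·107 − 4·35 + 6·(-252) = -1715
  V = 23 − 5·107 + 3·35 + 3·(-1715) = -5552
ΔG = -252 − (-469) = 217; ΔV = -5552 − (-9676) = 4124
Score = 4·217 + (-3)·4124 = -11504

-11504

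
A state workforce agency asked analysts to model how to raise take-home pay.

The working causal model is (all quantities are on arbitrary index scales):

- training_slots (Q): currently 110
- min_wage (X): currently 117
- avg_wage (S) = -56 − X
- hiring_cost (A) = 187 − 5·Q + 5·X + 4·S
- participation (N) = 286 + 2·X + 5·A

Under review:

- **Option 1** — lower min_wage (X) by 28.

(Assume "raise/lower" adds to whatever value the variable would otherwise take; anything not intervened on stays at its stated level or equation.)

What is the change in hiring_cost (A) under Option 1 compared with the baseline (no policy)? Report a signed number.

-28

Baseline:
  Q = 110
  X = 117
  S = -56 − 117 = -173
  A = 187 − 5·110 + 5·117 + 4·(-173) = -470
Option 1 (X − 28):
  Q = 110
  X = 117 − 28 = 89
  S = -56 − 89 = -145
  A = 187 − 5·110 + 5·89 + 4·(-145) = -498
Change in A: -498 − (-470) = -28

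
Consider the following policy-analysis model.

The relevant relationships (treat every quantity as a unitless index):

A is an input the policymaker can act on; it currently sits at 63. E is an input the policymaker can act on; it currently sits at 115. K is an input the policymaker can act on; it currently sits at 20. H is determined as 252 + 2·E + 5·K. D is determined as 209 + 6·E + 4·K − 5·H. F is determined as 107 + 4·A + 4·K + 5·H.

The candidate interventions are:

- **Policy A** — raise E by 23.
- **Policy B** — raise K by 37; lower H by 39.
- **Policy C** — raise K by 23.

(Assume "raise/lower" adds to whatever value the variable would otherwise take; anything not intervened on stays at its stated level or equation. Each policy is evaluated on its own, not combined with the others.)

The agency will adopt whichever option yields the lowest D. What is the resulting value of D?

Policy A (E + 23):
  E = 115 + 23 = 138
  K = 20
  H = 252 + 2·138 + 5·20 = 628
  D = 209 + 6·138 + 4·20 − 5·628 = -2023
Policy B (K + 37, H − 39):
  E = 115
  K = 20 + 37 = 57
  H = 252 + 2·115 + 5·57 (−39 from intervention) = 728
  D = 209 + 6·115 + 4·57 − 5·728 = -2513
Policy C (K + 23):
  E = 115
  K = 20 + 23 = 43
  H = 252 + 2·115 + 5·43 = 697
  D = 209 + 6·115 + 4·43 − 5·697 = -2414
Comparing — Policy A: D=-2023, Policy B: D=-2513, Policy C: D=-2414. Lowest is -2513 (Policy B).

-2513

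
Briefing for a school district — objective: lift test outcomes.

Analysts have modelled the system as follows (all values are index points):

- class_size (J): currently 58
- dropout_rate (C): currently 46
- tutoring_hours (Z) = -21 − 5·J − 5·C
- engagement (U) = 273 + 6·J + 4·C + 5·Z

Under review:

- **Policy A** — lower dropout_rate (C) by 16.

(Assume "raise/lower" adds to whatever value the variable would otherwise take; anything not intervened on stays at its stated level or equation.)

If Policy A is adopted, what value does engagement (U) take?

-1564

Policy A (C − 16):
  J = 58
  C = 46 − 16 = 30
  Z = -21 − 5·58 − 5·30 = -461
  U = 273 + 6·58 + 4·30 + 5·(-461) = -1564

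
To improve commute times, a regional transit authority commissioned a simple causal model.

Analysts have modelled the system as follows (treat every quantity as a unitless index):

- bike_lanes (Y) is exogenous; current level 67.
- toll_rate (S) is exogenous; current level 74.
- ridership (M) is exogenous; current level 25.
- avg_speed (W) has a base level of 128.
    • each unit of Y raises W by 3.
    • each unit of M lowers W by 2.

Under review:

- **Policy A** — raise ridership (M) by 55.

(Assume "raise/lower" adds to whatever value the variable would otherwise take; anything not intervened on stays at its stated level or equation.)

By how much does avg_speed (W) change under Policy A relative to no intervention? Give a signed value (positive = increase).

-110

Baseline:
  Y = 67
  M = 25
  W = 128 + 3·67 − 2·25 = 279
Policy A (M + 55):
  Y = 67
  M = 25 + 55 = 80
  W = 128 + 3·67 − 2·80 = 169
Change in W: 169 − 279 = -110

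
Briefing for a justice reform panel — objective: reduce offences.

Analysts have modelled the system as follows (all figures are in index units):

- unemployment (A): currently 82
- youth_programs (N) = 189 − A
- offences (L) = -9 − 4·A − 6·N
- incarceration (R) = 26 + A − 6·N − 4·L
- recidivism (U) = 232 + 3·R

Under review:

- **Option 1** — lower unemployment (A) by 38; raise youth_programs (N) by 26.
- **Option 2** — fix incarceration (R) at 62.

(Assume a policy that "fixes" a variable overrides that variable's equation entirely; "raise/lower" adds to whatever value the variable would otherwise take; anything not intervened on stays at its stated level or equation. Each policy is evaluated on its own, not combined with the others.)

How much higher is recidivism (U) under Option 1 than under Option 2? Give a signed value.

11478

Option 1 (A − 38, N + 26):
  A = 82 − 38 = 44
  N = 189 − 44 (+26 from intervention) = 171
  L = -9 − 4·44 − 6·171 = -1211
  R = 26 + 44 − 6·171 − 4·(-1211) = 3888
  U = 232 + 3·3888 = 11896
Option 2 (R := 62):
  A = 82
  N = 189 − 82 = 107
  L = -9 − 4·82 − 6·107 = -979
  R = 62
  U = 232 + 3·62 = 418
U: 11896 − 418 = 11478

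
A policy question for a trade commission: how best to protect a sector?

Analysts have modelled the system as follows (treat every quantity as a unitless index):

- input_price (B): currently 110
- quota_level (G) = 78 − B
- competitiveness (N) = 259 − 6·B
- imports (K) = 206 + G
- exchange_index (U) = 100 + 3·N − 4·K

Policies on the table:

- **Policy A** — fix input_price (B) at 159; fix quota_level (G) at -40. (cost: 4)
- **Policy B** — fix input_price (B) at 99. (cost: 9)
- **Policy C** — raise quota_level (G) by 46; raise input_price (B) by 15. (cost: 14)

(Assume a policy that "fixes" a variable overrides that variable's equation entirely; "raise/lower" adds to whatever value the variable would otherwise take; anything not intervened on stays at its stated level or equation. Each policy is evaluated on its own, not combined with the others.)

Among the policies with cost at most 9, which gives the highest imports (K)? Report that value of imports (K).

Policy A (B := 159, G := -40):
  B = 159
  G = -40
  K = 206 + (-40) = 166
Policy B (B := 99):
  B = 99
  G = 78 − 99 = -21
  K = 206 + (-21) = 185
Comparing — Policy A: K=166, Policy B: K=185. Highest is 185 (Policy B).

185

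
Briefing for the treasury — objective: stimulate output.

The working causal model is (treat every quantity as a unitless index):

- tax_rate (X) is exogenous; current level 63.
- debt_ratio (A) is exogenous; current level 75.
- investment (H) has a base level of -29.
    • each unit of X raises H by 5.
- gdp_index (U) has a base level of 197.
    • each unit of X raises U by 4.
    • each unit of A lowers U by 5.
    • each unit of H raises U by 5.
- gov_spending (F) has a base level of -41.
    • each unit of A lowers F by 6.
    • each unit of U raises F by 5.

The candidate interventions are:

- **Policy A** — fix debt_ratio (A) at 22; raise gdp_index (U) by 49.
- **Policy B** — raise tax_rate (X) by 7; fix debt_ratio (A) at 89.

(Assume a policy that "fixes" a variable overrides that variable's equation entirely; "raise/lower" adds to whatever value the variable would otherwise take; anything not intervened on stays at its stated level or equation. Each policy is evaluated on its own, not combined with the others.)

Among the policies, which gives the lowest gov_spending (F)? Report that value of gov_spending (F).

7610

Policy A (A := 22, U + 49):
  X = 63
  A = 22
  H = -29 + 5·63 = 286
  U = 197 + 4·63 − 5·22 + 5·286 (+49 from intervention) = 1818
  F = -41 − 6·22 + 5·1818 = 8917
Policy B (X + 7, A := 89):
  X = 63 + 7 = 70
  A = 89
  H = -29 + 5·70 = 321
  U = 197 + 4·70 − 5·89 + 5·321 = 1637
  F = -41 − 6·89 + 5·1637 = 7610
Comparing — Policy A: F=8917, Policy B: F=7610. Lowest is 7610 (Policy B).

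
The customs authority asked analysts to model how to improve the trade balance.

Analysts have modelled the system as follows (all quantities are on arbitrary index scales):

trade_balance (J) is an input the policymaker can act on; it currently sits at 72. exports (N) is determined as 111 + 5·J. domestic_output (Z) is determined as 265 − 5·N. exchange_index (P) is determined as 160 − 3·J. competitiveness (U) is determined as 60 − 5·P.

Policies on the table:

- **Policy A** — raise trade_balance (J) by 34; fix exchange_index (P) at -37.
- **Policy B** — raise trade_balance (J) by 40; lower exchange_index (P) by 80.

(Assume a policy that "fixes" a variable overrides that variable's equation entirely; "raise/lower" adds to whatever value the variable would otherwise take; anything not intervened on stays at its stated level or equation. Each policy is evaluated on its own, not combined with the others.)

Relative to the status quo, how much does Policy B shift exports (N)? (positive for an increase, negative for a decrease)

200

Baseline:
  J = 72
  N = 111 + 5·72 = 471
Policy B (J + 40, P − 80):
  J = 72 + 40 = 112
  N = 111 + 5·112 = 671
Change in N: 671 − 471 = 200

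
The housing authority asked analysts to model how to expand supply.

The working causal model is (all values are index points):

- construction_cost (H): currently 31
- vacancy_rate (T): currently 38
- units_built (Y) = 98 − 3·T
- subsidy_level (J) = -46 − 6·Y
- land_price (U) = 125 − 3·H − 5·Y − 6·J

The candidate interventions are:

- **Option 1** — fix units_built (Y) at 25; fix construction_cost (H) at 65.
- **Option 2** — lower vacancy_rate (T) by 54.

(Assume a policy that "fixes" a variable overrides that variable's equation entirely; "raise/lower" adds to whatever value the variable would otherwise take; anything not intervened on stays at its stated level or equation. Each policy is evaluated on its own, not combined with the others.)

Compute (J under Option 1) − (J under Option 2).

Option 1 (Y := 25, H := 65):
  T = 38
  Y = 25
  J = -46 − 6·25 = -196
Option 2 (T − 54):
  T = 38 − 54 = -16
  Y = 98 − 3·(-16) = 146
  J = -46 − 6·146 = -922
J: -196 − (-922) = 726

726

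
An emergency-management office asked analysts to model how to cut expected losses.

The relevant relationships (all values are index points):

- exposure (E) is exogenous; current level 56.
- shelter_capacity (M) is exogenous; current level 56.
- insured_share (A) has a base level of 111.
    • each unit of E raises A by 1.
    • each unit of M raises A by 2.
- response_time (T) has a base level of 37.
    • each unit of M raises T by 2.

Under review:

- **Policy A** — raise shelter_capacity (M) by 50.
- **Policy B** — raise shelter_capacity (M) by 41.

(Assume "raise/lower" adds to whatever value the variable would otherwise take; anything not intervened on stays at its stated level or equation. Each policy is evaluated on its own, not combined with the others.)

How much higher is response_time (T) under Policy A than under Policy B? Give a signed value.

18

Policy A (M + 50):
  M = 56 + 50 = 106
  T = 37 + 2·106 = 249
Policy B (M + 41):
  M = 56 + 41 = 97
  T = 37 + 2·97 = 231
T: 249 − 231 = 18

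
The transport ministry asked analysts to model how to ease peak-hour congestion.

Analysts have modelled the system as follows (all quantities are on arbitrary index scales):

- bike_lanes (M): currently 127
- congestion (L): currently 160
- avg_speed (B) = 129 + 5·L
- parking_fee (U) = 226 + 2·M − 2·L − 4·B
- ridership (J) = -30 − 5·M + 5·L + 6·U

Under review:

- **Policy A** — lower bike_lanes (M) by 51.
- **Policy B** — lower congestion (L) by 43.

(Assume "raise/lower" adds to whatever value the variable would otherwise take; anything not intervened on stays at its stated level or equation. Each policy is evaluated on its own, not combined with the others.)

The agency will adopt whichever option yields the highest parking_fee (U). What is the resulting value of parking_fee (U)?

Policy A (M − 51):
  M = 127 − 51 = 76
  L = 160
  B = 129 + 5·160 = 929
  U = 226 + 2·76 − 2·160 − 4·929 = -3658
Policy B (L − 43):
  M = 127
  L = 160 − 43 = 117
  B = 129 + 5·117 = 714
  U = 226 + 2·127 − 2·117 − 4·714 = -2610
Comparing — Policy A: U=-3658, Policy B: U=-2610. Highest is -2610 (Policy B).

-2610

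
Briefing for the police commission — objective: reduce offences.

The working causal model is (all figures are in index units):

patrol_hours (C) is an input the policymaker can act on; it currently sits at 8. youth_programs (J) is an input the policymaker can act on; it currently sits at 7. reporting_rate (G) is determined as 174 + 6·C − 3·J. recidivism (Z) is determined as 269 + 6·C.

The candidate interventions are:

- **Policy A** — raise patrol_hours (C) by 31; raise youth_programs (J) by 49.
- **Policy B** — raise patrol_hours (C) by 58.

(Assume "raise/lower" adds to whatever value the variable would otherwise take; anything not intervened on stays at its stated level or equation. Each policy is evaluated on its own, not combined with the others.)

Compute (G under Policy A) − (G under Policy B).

-309

Policy A (C + 31, J + 49):
  C = 8 + 31 = 39
  J = 7 + 49 = 56
  G = 174 + 6·39 − 3·56 = 240
Policy B (C + 58):
  C = 8 + 58 = 66
  J = 7
  G = 174 + 6·66 − 3·7 = 549
G: 240 − 549 = -309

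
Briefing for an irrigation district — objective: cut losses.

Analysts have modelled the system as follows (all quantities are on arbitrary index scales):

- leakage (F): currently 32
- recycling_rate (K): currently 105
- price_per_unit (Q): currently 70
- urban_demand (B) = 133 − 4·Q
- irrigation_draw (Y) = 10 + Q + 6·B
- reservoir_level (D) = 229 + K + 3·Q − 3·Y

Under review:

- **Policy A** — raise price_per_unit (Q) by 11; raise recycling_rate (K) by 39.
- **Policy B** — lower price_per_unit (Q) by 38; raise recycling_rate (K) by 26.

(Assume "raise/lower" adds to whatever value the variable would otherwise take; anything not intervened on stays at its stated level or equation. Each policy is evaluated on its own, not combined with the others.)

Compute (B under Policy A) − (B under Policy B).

Policy A (Q + 11, K + 39):
  Q = 70 + 11 = 81
  B = 133 − 4·81 = -191
Policy B (Q − 38, K + 26):
  Q = 70 − 38 = 32
  B = 133 − 4·32 = 5
B: -191 − 5 = -196

-196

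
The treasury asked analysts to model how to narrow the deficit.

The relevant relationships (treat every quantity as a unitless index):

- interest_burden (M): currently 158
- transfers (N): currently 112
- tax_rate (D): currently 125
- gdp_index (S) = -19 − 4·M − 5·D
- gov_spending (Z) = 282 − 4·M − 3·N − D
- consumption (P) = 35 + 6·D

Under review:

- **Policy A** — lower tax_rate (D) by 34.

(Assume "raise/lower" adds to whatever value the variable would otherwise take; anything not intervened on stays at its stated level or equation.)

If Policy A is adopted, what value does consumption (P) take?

Policy A (D − 34):
  D = 125 − 34 = 91
  P = 35 + 6·91 = 581

581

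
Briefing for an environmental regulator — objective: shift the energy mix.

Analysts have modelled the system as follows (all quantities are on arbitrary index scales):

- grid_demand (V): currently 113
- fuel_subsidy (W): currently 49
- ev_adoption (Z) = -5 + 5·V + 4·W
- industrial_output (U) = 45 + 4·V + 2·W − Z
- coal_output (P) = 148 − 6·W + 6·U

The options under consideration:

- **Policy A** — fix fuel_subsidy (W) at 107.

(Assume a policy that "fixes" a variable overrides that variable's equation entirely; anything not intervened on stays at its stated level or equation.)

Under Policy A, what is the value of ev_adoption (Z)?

Policy A (W := 107):
  V = 113
  W = 107
  Z = -5 + 5·113 + 4·107 = 988

988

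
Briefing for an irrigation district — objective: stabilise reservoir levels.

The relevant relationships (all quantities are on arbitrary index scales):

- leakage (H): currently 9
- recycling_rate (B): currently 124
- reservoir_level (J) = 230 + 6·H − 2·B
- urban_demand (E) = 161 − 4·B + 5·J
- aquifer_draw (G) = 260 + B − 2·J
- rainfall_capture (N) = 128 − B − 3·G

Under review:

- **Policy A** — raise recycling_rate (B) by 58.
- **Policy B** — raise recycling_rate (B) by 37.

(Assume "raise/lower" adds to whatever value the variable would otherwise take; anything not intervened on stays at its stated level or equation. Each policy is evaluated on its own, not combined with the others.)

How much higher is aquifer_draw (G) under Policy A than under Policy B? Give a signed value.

105

Policy A (B + 58):
  H = 9
  B = 124 + 58 = 182
  J = 230 + 6·9 − 2·182 = -80
  G = 260 + 182 − 2·(-80) = 602
Policy B (B + 37):
  H = 9
  B = 124 + 37 = 161
  J = 230 + 6·9 − 2·161 = -38
  G = 260 + 161 − 2·(-38) = 497
G: 602 − 497 = 105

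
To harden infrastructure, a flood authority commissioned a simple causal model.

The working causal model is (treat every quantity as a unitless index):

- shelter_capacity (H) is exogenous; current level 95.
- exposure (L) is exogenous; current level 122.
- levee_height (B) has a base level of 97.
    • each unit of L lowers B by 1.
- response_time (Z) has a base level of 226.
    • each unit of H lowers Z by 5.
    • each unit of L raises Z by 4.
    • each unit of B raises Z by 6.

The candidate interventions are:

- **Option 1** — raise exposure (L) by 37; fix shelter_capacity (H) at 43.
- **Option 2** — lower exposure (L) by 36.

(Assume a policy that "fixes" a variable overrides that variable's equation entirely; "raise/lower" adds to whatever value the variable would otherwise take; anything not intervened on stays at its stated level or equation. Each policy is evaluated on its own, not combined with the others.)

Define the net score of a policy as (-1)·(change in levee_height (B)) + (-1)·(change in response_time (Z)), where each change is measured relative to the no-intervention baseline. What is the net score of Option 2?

Baseline:
  H = 95
  L = 122
  B = 97 − 122 = -25
  Z = 226 − 5·95 + 4·122 + 6·(-25) = 89
Option 2 (L − 36):
  H = 95
  L = 122 − 36 = 86
  B = 97 − 86 = 11
  Z = 226 − 5·95 + 4·86 + 6·11 = 161
ΔB = 11 − (-25) = 36; ΔZ = 161 − 89 = 72
Score = (-1)·36 + (-1)·72 = -108

-108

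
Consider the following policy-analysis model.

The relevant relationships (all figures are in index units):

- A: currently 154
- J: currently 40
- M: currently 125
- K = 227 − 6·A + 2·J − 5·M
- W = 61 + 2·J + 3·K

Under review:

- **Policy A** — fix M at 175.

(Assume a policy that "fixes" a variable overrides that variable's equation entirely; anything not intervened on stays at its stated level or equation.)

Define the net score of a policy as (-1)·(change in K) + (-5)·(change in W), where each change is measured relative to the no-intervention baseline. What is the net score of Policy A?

Baseline:
  A = 154
  J = 40
  M = 125
  K = 227 − 6·154 + 2·40 − 5·125 = -1242
  W = 61 + 2·40 + 3·(-1242) = -3585
Policy A (M := 175):
  A = 154
  J = 40
  M = 175
  K = 227 − 6·154 + 2·40 − 5·175 = -1492
  W = 61 + 2·40 + 3·(-1492) = -4335
ΔK = -1492 − (-1242) = -250; ΔW = -4335 − (-3585) = -750
Score = (-1)·(-250) + (-5)·(-750) = 4000

4000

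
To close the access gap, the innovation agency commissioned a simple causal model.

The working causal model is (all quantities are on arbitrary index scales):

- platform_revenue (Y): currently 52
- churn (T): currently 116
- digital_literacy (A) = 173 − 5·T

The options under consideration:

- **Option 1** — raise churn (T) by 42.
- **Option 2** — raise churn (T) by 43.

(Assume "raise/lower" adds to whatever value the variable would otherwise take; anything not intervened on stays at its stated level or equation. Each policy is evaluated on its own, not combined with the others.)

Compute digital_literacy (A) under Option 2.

-622

Option 2 (T + 43):
  T = 116 + 43 = 159
  A = 173 − 5·159 = -622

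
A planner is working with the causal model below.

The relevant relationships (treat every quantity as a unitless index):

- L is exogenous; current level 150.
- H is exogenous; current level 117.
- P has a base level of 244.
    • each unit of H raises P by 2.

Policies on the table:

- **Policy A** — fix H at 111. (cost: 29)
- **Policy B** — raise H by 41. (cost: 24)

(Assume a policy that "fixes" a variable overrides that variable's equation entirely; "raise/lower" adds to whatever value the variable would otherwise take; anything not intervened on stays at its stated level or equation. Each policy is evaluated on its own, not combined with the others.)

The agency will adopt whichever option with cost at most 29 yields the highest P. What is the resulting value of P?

560

Policy A (H := 111):
  H = 111
  P = 244 + 2·111 = 466
Policy B (H + 41):
  H = 117 + 41 = 158
  P = 244 + 2·158 = 560
Comparing — Policy A: P=466, Policy B: P=560. Highest is 560 (Policy B).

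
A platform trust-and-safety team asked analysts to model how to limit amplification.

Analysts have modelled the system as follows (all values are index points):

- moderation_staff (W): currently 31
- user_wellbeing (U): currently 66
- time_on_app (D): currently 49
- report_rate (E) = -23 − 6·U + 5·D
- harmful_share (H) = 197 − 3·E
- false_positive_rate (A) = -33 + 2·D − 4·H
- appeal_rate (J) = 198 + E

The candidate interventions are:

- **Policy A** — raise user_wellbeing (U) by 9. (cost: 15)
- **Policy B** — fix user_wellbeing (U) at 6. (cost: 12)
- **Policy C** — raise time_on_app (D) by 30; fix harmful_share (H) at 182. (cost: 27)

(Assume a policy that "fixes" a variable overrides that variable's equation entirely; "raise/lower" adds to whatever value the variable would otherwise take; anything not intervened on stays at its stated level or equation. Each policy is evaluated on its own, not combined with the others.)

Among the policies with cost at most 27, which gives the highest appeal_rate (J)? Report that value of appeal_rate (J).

384

Policy A (U + 9):
  U = 66 + 9 = 75
  D = 49
  E = -23 − 6·75 + 5·49 = -228
  J = 198 + (-228) = -30
Policy B (U := 6):
  U = 6
  D = 49
  E = -23 − 6·6 + 5·49 = 186
  J = 198 + 186 = 384
Policy C (D + 30, H := 182):
  U = 66
  D = 49 + 30 = 79
  E = -23 − 6·66 + 5·79 = -24
  J = 198 + (-24) = 174
Comparing — Policy A: J=-30, Policy B: J=384, Policy C: J=174. Highest is 384 (Policy B).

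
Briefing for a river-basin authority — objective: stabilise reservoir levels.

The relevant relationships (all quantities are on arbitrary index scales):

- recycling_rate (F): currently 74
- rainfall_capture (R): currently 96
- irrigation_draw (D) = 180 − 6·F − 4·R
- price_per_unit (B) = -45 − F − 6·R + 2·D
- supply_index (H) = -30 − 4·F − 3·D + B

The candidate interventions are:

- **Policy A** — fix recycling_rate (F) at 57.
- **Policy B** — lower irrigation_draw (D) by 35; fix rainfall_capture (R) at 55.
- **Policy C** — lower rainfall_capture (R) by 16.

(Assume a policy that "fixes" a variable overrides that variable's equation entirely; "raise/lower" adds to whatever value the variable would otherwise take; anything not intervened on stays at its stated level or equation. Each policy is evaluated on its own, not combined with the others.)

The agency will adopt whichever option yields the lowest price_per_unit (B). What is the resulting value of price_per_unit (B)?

Policy A (F := 57):
  F = 57
  R = 96
  D = 180 − 6·57 − 4·96 = -546
  B = -45 − 57 − 6·96 + 2·(-546) = -1770
Policy B (D − 35, R := 55):
  F = 74
  R = 55
  D = 180 − 6·74 − 4·55 (−35 from intervention) = -519
  B = -45 − 74 − 6·55 + 2·(-519) = -1487
Policy C (R − 16):
  F = 74
  R = 96 − 16 = 80
  D = 180 − 6·74 − 4·80 = -584
  B = -45 − 74 − 6·80 + 2·(-584) = -1767
Comparing — Policy A: B=-1770, Policy B: B=-1487, Policy C: B=-1767. Lowest is -1770 (Policy A).

-1770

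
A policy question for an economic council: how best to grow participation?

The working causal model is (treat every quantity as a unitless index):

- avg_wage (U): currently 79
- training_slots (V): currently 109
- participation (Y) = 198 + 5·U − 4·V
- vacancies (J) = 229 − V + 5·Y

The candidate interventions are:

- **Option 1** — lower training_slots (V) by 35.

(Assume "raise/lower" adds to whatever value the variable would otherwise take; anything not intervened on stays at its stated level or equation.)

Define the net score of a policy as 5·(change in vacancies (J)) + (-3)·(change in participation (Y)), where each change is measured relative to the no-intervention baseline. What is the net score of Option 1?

Baseline:
  U = 79
  V = 109
  Y = 198 + 5·79 − 4·109 = 157
  J = 229 − 109 + 5·157 = 905
Option 1 (V − 35):
  U = 79
  V = 109 − 35 = 74
  Y = 198 + 5·79 − 4·74 = 297
  J = 229 − 74 + 5·297 = 1640
ΔJ = 1640 − 905 = 735; ΔY = 297 − 157 = 140
Score = 5·735 + (-3)·140 = 3255

3255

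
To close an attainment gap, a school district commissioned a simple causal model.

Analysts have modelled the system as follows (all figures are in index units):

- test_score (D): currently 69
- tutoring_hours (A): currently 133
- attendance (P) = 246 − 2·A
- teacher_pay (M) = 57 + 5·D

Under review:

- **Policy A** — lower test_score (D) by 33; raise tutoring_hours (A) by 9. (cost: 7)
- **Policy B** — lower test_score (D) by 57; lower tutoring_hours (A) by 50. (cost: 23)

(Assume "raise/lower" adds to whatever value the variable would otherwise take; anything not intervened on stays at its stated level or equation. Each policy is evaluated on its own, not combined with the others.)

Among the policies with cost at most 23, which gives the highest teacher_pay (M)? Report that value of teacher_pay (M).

Policy A (D − 33, A + 9):
  D = 69 − 33 = 36
  M = 57 + 5·36 = 237
Policy B (D − 57, A − 50):
  D = 69 − 57 = 12
  M = 57 + 5·12 = 117
Comparing — Policy A: M=237, Policy B: M=117. Highest is 237 (Policy A).

237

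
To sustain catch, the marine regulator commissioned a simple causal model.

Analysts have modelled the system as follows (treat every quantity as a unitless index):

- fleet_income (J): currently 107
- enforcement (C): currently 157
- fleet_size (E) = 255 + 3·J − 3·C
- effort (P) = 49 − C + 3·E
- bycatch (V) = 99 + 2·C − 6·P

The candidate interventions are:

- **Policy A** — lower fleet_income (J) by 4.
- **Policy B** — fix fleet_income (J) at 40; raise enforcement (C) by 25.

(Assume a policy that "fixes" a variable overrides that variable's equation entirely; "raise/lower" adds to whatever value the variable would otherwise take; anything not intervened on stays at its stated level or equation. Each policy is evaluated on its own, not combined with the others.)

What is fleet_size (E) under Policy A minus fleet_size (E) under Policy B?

Policy A (J − 4):
  J = 107 − 4 = 103
  C = 157
  E = 255 + 3·103 − 3·157 = 93
Policy B (J := 40, C + 25):
  J = 40
  C = 157 + 25 = 182
  E = 255 + 3·40 − 3·182 = -171
E: 93 − (-171) = 264

264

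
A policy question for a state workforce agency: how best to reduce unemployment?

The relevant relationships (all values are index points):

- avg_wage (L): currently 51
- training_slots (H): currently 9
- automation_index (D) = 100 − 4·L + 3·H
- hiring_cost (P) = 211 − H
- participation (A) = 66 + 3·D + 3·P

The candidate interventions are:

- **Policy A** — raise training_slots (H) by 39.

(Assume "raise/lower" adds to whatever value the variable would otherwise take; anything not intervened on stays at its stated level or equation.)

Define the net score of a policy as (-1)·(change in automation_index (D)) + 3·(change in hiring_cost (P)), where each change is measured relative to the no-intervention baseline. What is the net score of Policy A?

Baseline:
  L = 51
  H = 9
  D = 100 − 4·51 + 3·9 = -77
  P = 211 − 9 = 202
Policy A (H + 39):
  L = 51
  H = 9 + 39 = 48
  D = 100 − 4·51 + 3·48 = 40
  P = 211 − 48 = 163
ΔD = 40 − (-77) = 117; ΔP = 163 − 202 = -39
Score = (-1)·117 + 3·(-39) = -234

-234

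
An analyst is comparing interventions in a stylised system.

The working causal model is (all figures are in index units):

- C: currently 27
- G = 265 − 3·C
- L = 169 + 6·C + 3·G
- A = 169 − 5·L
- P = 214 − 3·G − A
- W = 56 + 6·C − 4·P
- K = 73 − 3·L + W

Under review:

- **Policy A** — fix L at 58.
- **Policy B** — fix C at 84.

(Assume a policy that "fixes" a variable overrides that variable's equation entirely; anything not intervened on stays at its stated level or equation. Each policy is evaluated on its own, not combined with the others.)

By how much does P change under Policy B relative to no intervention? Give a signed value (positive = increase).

Baseline:
  C = 27
  G = 265 − 3·27 = 184
  L = 169 + 6·27 + 3·184 = 883
  A = 169 − 5·883 = -4246
  P = 214 − 3·184 − (-4246) = 3908
Policy B (C := 84):
  C = 84
  G = 265 − 3·84 = 13
  L = 169 + 6·84 + 3·13 = 712
  A = 169 − 5·712 = -3391
  P = 214 − 3·13 − (-3391) = 3566
Change in P: 3566 − 3908 = -342

-342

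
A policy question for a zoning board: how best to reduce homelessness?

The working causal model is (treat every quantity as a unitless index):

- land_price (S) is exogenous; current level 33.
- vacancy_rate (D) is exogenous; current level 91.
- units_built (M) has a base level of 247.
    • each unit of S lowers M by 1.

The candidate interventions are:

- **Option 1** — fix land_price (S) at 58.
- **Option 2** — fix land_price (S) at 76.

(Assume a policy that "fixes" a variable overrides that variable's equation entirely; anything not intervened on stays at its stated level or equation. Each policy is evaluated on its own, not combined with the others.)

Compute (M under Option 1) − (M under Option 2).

18

Option 1 (S := 58):
  S = 58
  M = 247 − 58 = 189
Option 2 (S := 76):
  S = 76
  M = 247 − 76 = 171
M: 189 − 171 = 18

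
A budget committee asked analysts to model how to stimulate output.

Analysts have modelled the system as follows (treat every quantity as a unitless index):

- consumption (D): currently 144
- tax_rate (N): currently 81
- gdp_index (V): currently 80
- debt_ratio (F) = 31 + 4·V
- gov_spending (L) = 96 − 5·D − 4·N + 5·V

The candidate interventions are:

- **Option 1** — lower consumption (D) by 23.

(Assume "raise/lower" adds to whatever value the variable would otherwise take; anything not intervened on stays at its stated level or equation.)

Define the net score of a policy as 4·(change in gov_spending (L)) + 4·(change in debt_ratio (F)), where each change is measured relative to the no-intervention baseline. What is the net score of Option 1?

Baseline:
  D = 144
  N = 81
  V = 80
  F = 31 + 4·80 = 351
  L = 96 − 5·144 − 4·81 + 5·80 = -548
Option 1 (D − 23):
  D = 144 − 23 = 121
  N = 81
  V = 80
  F = 31 + 4·80 = 351
  L = 96 − 5·121 − 4·81 + 5·80 = -433
ΔL = -433 − (-548) = 115; ΔF = 351 − 351 = 0
Score = 4·115 + 4·0 = 460

460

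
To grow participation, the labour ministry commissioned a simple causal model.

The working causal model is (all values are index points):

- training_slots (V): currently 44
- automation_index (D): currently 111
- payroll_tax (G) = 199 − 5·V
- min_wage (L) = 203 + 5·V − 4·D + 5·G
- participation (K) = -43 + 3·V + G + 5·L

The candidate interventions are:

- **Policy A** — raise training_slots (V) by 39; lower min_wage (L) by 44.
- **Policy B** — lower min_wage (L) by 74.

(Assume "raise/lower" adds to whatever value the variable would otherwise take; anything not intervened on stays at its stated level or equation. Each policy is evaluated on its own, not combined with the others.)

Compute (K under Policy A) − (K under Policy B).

-3828

Policy A (V + 39, L − 44):
  V = 44 + 39 = 83
  D = 111
  G = 199 − 5·83 = -216
  L = 203 + 5·83 − 4·111 + 5·(-216) (−44 from intervention) = -950
  K = -43 + 3·83 + (-216) + 5·(-950) = -4760
Policy B (L − 74):
  V = 44
  D = 111
  G = 199 − 5·44 = -21
  L = 203 + 5·44 − 4·111 + 5·(-21) (−74 from intervention) = -200
  K = -43 + 3·44 + (-21) + 5·(-200) = -932
K: -4760 − (-932) = -3828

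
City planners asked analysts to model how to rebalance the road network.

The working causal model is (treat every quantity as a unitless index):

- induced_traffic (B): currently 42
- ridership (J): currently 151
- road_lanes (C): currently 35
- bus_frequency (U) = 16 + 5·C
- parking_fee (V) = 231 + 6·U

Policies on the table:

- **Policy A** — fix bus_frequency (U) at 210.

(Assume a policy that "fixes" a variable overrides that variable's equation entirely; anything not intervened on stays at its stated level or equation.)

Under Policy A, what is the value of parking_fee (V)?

1491

Policy A (U := 210):
  C = 35
  U = 210
  V = 231 + 6·210 = 1491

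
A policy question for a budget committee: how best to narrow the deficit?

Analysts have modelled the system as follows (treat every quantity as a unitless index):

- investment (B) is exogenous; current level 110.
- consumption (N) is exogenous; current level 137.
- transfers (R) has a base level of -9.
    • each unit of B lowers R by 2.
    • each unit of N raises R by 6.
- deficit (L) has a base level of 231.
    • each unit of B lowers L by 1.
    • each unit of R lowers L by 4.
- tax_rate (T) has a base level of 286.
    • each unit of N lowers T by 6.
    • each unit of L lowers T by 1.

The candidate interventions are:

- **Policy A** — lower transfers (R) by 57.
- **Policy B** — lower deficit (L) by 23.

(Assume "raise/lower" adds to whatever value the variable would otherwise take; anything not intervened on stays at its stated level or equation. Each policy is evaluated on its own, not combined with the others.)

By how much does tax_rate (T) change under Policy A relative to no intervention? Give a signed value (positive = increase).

Baseline:
  B = 110
  N = 137
  R = -9 − 2·110 + 6·137 = 593
  L = 231 − 110 − 4·593 = -2251
  T = 286 − 6·137 − (-2251) = 1715
Policy A (R − 57):
  B = 110
  N = 137
  R = -9 − 2·110 + 6·137 (−57 from intervention) = 536
  L = 231 − 110 − 4·536 = -2023
  T = 286 − 6·137 − (-2023) = 1487
Change in T: 1487 − 1715 = -228

-228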